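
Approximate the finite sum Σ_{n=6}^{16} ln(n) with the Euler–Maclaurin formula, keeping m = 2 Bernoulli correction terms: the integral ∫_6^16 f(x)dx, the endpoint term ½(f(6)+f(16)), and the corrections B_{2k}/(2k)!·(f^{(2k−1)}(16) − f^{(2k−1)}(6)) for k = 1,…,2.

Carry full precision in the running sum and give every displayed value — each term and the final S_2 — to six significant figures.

S_2 ≈ 25.8844

∫_6^16 ln(x) dx evaluates to 23.6109.
Endpoint term: (f(6) + f(16))/2 = (1.79176 + 2.77259)/2 = 2.28217.
Running total after boundary: 25.8930.
k=1: B_{2}/(2)! × [f^{(1)}(16) − f^{(1)}(6)] = 1/12 × (0.0625000 − 0.166667) = -0.00868056.
Partial sum through k=1: 25.8844.
k=2: B_{4}/(4)! × [f^{(3)}(16) − f^{(3)}(6)] = −1/720 × (0.000488281 − 0.00925926) = 1.21819e-05.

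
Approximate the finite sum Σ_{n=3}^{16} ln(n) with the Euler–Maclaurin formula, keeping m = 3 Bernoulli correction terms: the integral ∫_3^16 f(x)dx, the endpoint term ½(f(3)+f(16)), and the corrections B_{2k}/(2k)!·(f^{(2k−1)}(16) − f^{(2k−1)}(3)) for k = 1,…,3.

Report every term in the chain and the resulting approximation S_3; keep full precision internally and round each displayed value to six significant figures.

∫_3^16 ln(x) dx evaluates to 28.0656.
Endpoint term: (f(3) + f(16))/2 = (1.09861 + 2.77259)/2 = 1.93560.
Running total after boundary: 30.0012.
Correction k=1: B_{2}/2! · (f^{(1)}(16) − f^{(1)}(3)) = 1/12 · (0.0625000 − 0.333333) = -0.0225694.
Partial sum through k=1: 29.9786.
Correction k=2: B_{4}/4! · (f^{(3)}(16) − f^{(3)}(3)) = −1/720 · (0.000488281 − 0.0740741) = 0.000102202.
Partial sum through k=2: 29.9787.
Correction k=3: B_{6}/6! · (f^{(5)}(16) − f^{(5)}(3)) = 1/30240 · (2.28882e-05 − 0.0987654) = -3.26530e-06.

S_3 ≈ 29.9787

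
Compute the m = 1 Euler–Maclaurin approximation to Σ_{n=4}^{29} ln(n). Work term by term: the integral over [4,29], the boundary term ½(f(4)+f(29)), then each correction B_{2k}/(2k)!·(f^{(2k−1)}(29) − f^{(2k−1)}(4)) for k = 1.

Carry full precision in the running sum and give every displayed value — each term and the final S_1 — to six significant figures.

S_1 ≈ 69.4652

∫_4^29 ln(x) dx evaluates to 67.1064.
½[f(4) + f(29)] = ½[1.38629 + 3.36730] = 2.37680.
So far: 69.4832.
Order-1 term: 1/12 · (0.0344828 − 0.250000) = -0.0179598.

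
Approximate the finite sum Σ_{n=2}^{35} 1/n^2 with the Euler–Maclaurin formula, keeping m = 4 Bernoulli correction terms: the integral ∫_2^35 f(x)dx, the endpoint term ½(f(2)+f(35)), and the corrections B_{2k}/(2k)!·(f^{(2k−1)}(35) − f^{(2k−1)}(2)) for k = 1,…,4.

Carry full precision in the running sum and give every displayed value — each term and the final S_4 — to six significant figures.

∫_2^35 1/x^2 dx evaluates to 0.471429.
½[f(2) + f(35)] = ½[0.250000 + 0.000816327] = 0.125408.
Integral + boundary = 0.596837.
Correction k=1: B_{2}/2! · (f^{(1)}(35) − f^{(1)}(2)) = 1/12 · (-4.66472e-05 − (-0.250000)) = 0.0208294.
Running total after k=1: 0.617666.
Correction k=2: B_{4}/4! · (f^{(3)}(35) − f^{(3)}(2)) = −1/720 · (-4.56952e-07 − (-0.750000)) = -0.00104167.
Running total after k=2: 0.616625.
Correction k=3: B_{6}/6! · (f^{(5)}(35) − f^{(5)}(2)) = 1/30240 · (-1.11907e-08 − (-5.62500)) = 0.000186012.
Running total after k=3: 0.616811.
Correction k=4: B_{8}/8! · (f^{(7)}(35) − f^{(7)}(2)) = −1/1209600 · (-5.11574e-10 − (-78.7500)) = -6.51042e-05.

S_4 ≈ 0.616745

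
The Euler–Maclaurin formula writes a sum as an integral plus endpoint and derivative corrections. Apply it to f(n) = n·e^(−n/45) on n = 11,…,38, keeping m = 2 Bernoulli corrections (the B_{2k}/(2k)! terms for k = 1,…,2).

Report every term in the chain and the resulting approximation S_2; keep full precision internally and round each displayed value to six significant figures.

S_2 ≈ 380.653

∫_11^38 x·e^(−x/45) dx evaluates to 368.223.
Endpoint term: (f(11) + f(38))/2 = (8.61453 + 16.3323)/2 = 12.4734.
So far: 380.697.
Order-1 term: 1/12 · (0.0668572 − 0.591705) = -0.0437374.
After k=1: 380.653.
Order-2 term: −1/720 · (0.000457506 − 0.00106567) = 8.44674e-07.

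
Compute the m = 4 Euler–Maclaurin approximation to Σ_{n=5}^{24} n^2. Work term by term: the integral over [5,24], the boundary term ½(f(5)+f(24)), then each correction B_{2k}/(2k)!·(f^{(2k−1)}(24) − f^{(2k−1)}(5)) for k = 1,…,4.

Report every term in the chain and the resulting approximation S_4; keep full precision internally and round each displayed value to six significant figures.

S_4 ≈ 4870.00

The integral term ∫_5^24 x^2 dx = 4566.33.
Boundary: ½(f(5) + f(24)) = ½(25.0000 + 576.000) = 300.500.
Integral + boundary = 4866.83.
Correction k=1: B_{2}/2! · (f^{(1)}(24) − f^{(1)}(5)) = 1/12 · (48.0000 − 10.0000) = 3.16667.
Partial sum through k=1: 4870.00.
Correction k=2: B_{4}/4! · (f^{(3)}(24) − f^{(3)}(5)) = −1/720 · (0.00000 − 0.00000) = 0.00000.
Partial sum through k=2: 4870.00.
Correction k=3: B_{6}/6! · (f^{(5)}(24) − f^{(5)}(5)) = 1/30240 · (0.00000 − 0.00000) = 0.00000.
Partial sum through k=3: 4870.00.
Correction k=4: B_{8}/8! · (f^{(7)}(24) − f^{(7)}(5)) = −1/1209600 · (0.00000 − 0.00000) = 0.00000.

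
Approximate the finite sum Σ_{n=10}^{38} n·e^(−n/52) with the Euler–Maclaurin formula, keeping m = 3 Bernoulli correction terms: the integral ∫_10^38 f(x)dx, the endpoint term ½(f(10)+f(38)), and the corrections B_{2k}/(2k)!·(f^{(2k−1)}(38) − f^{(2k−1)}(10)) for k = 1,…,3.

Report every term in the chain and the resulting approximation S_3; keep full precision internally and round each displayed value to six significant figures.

∫_10^38 x·e^(−x/52) dx evaluates to 406.371.
Endpoint term: (f(10) + f(38))/2 = (8.25053 + 18.2985)/2 = 13.2745.
Running total after boundary: 419.645.
Correction k=1: B_{2}/2! · (f^{(1)}(38) − f^{(1)}(10)) = 1/12 · (0.129645 − 0.666389) = -0.0447287.
Running total after k=1: 419.601.
Correction k=2: B_{4}/4! · (f^{(3)}(38) − f^{(3)}(10)) = −1/720 · (0.000404113 − 0.000856692) = 6.28582e-07.
Running total after k=2: 419.601.
Correction k=3: B_{6}/6! · (f^{(5)}(38) − f^{(5)}(10)) = 1/30240 · (2.81169e-07 − 5.42507e-07) = -8.64213e-12.

S_3 ≈ 419.601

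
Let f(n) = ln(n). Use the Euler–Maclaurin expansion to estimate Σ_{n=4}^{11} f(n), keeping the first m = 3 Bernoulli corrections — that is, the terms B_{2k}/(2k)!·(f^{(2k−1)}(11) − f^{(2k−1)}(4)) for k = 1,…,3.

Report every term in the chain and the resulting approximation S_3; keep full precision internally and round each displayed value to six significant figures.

∫_4^11 ln(x) dx evaluates to 13.8317.
½[f(4) + f(11)] = ½[1.38629 + 2.39790] = 1.89209.
Running total after boundary: 15.7238.
Order-1 term: 1/12 · (0.0909091 − 0.250000) = -0.0132576.
After k=1: 15.7105.
Order-2 term: −1/720 · (0.00150263 − 0.0312500) = 4.13158e-05.
After k=2: 15.7105.
Order-3 term: 1/30240 · (0.000149021 − 0.0234375) = -7.70122e-07.

S_3 ≈ 15.7105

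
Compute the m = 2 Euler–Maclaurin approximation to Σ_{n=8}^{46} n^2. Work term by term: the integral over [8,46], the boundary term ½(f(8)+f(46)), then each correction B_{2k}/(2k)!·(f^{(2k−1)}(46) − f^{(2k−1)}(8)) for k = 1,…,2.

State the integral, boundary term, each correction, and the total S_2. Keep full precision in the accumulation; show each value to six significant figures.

S_2 ≈ 33371.0

Integral: ∫_8^46 x^2 dx = 32274.7.
Endpoint term: (f(8) + f(46))/2 = (64.0000 + 2116.00)/2 = 1090.00.
So far: 33364.7.
k=1: B_{2}/(2)! × [f^{(1)}(46) − f^{(1)}(8)] = 1/12 × (92.0000 − 16.0000) = 6.33333.
Running total after k=1: 33371.0.
k=2: B_{4}/(4)! × [f^{(3)}(46) − f^{(3)}(8)] = −1/720 × (0.00000 − 0.00000) = 0.00000.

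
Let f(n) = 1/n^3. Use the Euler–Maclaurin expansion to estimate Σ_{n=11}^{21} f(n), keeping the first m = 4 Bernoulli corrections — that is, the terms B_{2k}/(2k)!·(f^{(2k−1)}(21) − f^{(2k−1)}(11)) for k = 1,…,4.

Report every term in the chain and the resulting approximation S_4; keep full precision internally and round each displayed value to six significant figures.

The integral term ∫_11^21 1/x^3 dx = 0.00299844.
Endpoint term: (f(11) + f(21))/2 = (0.000751315 + 0.000107980)/2 = 0.000429647.
So far: 0.00342809.
Order-1 term: 1/12 · (-1.54257e-05 − (-0.000204904)) = 1.57899e-05.
Partial sum through k=1: 0.00344388.
Order-2 term: −1/720 · (-6.99577e-07 − (-3.38684e-05)) = -4.60679e-08.
Partial sum through k=2: 0.00344384.
Order-3 term: 1/30240 · (-6.66264e-08 − (-1.17560e-05)) = 3.86553e-10.
Partial sum through k=3: 0.00344384.
Order-4 term: −1/1209600 · (-1.08778e-08 − (-6.99530e-06)) = -5.77416e-12.

S_4 ≈ 0.00344384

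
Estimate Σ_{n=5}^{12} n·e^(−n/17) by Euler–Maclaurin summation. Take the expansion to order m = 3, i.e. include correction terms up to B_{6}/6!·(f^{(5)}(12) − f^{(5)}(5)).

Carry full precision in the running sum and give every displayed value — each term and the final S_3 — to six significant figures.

The integral term ∫_5^12 x·e^(−x/17) dx = 35.3199.
Endpoint term: (f(5) + f(12))/2 = (3.72594 + 5.92407)/2 = 4.82501.
Running total after boundary: 40.1449.
Order-1 term: 1/12 · (0.145198 − 0.526016) = -0.0317348.
Running total after k=1: 40.1132.
Order-2 term: −1/720 · (0.00391884 − 0.00697714) = 4.24764e-06.
Running total after k=2: 40.1132.
Order-3 term: 1/30240 · (2.53815e-05 − 4.19867e-05) = -5.49113e-10.

S_3 ≈ 40.1132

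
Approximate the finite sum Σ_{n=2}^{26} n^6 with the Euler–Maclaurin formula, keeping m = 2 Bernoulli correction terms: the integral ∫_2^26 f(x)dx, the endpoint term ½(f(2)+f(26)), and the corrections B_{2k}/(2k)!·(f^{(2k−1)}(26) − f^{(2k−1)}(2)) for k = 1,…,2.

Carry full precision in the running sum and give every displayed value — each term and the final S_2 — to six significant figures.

S_2 ≈ 1.30780e+09

Integral: ∫_2^26 x^6 dx = 1.14740e+09.
½[f(2) + f(26)] = ½[64.0000 + 3.08916e+08] = 1.54458e+08.
Running total after boundary: 1.30186e+09.
k=1: B_{2}/(2)! × [f^{(1)}(26) − f^{(1)}(2)] = 1/12 × (7.12883e+07 − 192.000) = 5.94067e+06.
Partial sum through k=1: 1.30780e+09.
k=2: B_{4}/(4)! × [f^{(3)}(26) − f^{(3)}(2)] = −1/720 × (2.10912e+06 − 960.000) = -2928.00.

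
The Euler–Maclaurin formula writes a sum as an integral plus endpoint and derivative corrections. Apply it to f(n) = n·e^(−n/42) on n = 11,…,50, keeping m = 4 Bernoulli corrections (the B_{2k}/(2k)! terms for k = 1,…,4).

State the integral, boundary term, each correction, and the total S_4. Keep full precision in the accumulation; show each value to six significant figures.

S_4 ≈ 549.926

Integral: ∫_11^50 x·e^(−x/42) dx = 538.143.
Boundary: ½(f(11) + f(50)) = ½(8.46543 + 15.2038) = 11.8346.
Running total after boundary: 549.978.
k=1: B_{2}/(2)! × [f^{(1)}(50) − f^{(1)}(11)] = 1/12 × (-0.0579193 − 0.568027) = -0.0521622.
After k=1: 549.926.
k=2: B_{4}/(4)! × [f^{(3)}(50) − f^{(3)}(11)] = −1/720 × (0.000311924 − 0.00119456) = 1.22588e-06.
After k=2: 549.926.
k=3: B_{6}/(6)! × [f^{(5)}(50) − f^{(5)}(11)] = 1/30240 × (3.72269e-07 − 1.17183e-06) = -2.64404e-11.
After k=3: 549.926.
k=4: B_{8}/(8)! × [f^{(7)}(50) − f^{(7)}(11)] = −1/1209600 × (3.21831e-10 − 9.44708e-10) = 5.14945e-16.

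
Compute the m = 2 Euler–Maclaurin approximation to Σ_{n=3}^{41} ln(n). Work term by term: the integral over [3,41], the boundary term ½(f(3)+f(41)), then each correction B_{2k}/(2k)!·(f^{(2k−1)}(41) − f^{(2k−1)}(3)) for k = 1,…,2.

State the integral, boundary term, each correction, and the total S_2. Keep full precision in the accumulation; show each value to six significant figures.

S_2 ≈ 113.341

∫_3^41 ln(x) dx evaluates to 110.961.
½[f(3) + f(41)] = ½[1.09861 + 3.71357] = 2.40609.
Integral + boundary = 113.367.
Correction k=1: B_{2}/2! · (f^{(1)}(41) − f^{(1)}(3)) = 1/12 · (0.0243902 − 0.333333) = -0.0257453.
After k=1: 113.341.
Correction k=2: B_{4}/4! · (f^{(3)}(41) − f^{(3)}(3)) = −1/720 · (2.90187e-05 − 0.0740741) = 0.000102840.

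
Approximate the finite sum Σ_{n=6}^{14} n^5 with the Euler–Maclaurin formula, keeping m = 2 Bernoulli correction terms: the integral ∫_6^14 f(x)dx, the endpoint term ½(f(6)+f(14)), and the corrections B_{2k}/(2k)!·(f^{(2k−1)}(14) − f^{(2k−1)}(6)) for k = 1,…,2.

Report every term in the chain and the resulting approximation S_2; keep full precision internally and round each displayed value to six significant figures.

S_2 ≈ 1.53540e+06

The integral term ∫_6^14 x^5 dx = 1.24715e+06.
Boundary: ½(f(6) + f(14)) = ½(7776.00 + 537824) = 272800.
Running total after boundary: 1.51995e+06.
k=1: B_{2}/(2)! × [f^{(1)}(14) − f^{(1)}(6)] = 1/12 × (192080 − 6480.00) = 15466.7.
Running total after k=1: 1.53541e+06.
k=2: B_{4}/(4)! × [f^{(3)}(14) − f^{(3)}(6)] = −1/720 × (11760.0 − 2160.00) = -13.3333.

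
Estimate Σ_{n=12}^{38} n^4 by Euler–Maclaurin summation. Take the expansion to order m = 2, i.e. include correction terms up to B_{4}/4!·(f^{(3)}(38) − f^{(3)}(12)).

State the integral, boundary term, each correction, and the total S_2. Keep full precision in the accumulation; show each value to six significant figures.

S_2 ≈ 1.68679e+07

∫_12^38 x^4 dx evaluates to 1.57973e+07.
Endpoint term: (f(12) + f(38))/2 = (20736.0 + 2.08514e+06)/2 = 1.05294e+06.
So far: 1.68502e+07.
k=1: B_{2}/(2)! × [f^{(1)}(38) − f^{(1)}(12)] = 1/12 × (219488 − 6912.00) = 17714.7.
Partial sum through k=1: 1.68679e+07.
k=2: B_{4}/(4)! × [f^{(3)}(38) − f^{(3)}(12)] = −1/720 × (912.000 − 288.000) = -0.866667.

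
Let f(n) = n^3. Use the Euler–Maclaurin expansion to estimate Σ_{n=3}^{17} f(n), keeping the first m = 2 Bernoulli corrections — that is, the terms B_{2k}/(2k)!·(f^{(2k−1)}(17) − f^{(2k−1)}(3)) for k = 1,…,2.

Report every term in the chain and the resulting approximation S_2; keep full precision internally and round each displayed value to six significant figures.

S_2 ≈ 23400.0

∫_3^17 x^3 dx evaluates to 20860.0.
Boundary: ½(f(3) + f(17)) = ½(27.0000 + 4913.00) = 2470.00.
Integral + boundary = 23330.0.
k=1: B_{2}/(2)! × [f^{(1)}(17) − f^{(1)}(3)] = 1/12 × (867.000 − 27.0000) = 70.0000.
After k=1: 23400.0.
k=2: B_{4}/(4)! × [f^{(3)}(17) − f^{(3)}(3)] = −1/720 × (6.00000 − 6.00000) = 0.00000.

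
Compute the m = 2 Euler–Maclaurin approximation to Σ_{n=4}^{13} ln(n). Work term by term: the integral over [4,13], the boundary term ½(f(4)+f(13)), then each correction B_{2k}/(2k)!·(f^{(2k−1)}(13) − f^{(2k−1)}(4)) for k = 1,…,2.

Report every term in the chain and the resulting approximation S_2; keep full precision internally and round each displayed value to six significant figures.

∫_4^13 ln(x) dx evaluates to 18.7992.
Boundary: ½(f(4) + f(13)) = ½(1.38629 + 2.56495) = 1.97562.
Integral + boundary = 20.7748.
Order-1 term: 1/12 · (0.0769231 − 0.250000) = -0.0144231.
Running total after k=1: 20.7604.
Order-2 term: −1/720 · (0.000910332 − 0.0312500) = 4.21384e-05.

S_2 ≈ 20.7604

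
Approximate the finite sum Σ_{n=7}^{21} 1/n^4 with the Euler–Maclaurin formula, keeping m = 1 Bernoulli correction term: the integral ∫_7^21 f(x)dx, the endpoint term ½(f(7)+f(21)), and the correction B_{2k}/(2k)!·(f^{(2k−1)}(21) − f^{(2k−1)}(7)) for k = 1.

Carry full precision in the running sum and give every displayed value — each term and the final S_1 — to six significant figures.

∫_7^21 1/x^4 dx evaluates to 0.000935824.
Boundary: ½(f(7) + f(21)) = ½(0.000416493 + 5.14189e-06) = 0.000210818.
Running total after boundary: 0.00114664.
Correction k=1: B_{2}/2! · (f^{(1)}(21) − f^{(1)}(7)) = 1/12 · (-9.79408e-07 − (-0.000237996)) = 1.97514e-05.

S_1 ≈ 0.00116639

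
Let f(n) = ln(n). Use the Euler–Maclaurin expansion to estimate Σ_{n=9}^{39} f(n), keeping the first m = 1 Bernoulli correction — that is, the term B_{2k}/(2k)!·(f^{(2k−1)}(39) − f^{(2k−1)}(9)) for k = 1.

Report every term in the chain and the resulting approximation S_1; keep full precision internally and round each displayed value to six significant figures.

The integral term ∫_9^39 ln(x) dx = 93.1039.
Endpoint term: (f(9) + f(39))/2 = (2.19722 + 3.66356)/2 = 2.93039.
Integral + boundary = 96.0343.
Order-1 term: 1/12 · (0.0256410 − 0.111111) = -0.00712251.

S_1 ≈ 96.0272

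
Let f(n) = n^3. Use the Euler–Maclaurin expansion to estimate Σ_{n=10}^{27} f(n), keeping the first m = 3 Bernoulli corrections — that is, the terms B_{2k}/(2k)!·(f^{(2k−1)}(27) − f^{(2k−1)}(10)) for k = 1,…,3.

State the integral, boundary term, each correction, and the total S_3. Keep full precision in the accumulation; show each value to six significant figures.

S_3 ≈ 140859

The integral term ∫_10^27 x^3 dx = 130360.
½[f(10) + f(27)] = ½[1000.00 + 19683.0] = 10341.5.
Running total after boundary: 140702.
Order-1 term: 1/12 · (2187.00 − 300.000) = 157.250.
After k=1: 140859.
Order-2 term: −1/720 · (6.00000 − 6.00000) = 0.00000.
After k=2: 140859.
Order-3 term: 1/30240 · (0.00000 − 0.00000) = 0.00000.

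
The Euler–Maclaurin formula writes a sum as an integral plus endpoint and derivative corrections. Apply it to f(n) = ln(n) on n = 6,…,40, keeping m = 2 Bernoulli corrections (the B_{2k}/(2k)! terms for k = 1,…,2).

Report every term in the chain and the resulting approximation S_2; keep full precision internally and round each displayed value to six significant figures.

S_2 ≈ 105.533

Integral: ∫_6^40 ln(x) dx = 102.805.
Boundary: ½(f(6) + f(40)) = ½(1.79176 + 3.68888) = 2.74032.
So far: 105.545.
Correction k=1: B_{2}/2! · (f^{(1)}(40) − f^{(1)}(6)) = 1/12 · (0.0250000 − 0.166667) = -0.0118056.
Running total after k=1: 105.533.
Correction k=2: B_{4}/4! · (f^{(3)}(40) − f^{(3)}(6)) = −1/720 · (3.12500e-05 − 0.00925926) = 1.28167e-05.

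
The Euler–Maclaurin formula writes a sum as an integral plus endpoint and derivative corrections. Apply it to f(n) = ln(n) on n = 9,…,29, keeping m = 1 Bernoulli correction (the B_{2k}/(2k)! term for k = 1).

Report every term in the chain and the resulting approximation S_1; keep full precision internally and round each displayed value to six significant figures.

The integral term ∫_9^29 ln(x) dx = 57.8766.
Endpoint term: (f(9) + f(29))/2 = (2.19722 + 3.36730)/2 = 2.78226.
So far: 60.6588.
Correction k=1: B_{2}/2! · (f^{(1)}(29) − f^{(1)}(9)) = 1/12 · (0.0344828 − 0.111111) = -0.00638570.

S_1 ≈ 60.6524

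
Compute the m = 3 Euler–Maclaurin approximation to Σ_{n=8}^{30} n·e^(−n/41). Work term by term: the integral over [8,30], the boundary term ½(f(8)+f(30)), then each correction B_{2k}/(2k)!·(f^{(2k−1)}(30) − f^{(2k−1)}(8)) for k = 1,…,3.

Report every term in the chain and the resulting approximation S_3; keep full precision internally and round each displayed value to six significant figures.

S_3 ≈ 262.892

The integral term ∫_8^30 x·e^(−x/41) dx = 252.429.
½[f(8) + f(30)] = ½[6.58187 + 14.4326] = 10.5072.
Running total after boundary: 262.936.
k=1: B_{2}/(2)! × [f^{(1)}(30) − f^{(1)}(8)] = 1/12 × (0.129072 − 0.662201) = -0.0444274.
After k=1: 262.892.
k=2: B_{4}/(4)! × [f^{(3)}(30) − f^{(3)}(8)] = −1/720 × (0.000649165 − 0.00137280) = 1.00504e-06.
After k=2: 262.892.
k=3: B_{6}/(6)! × [f^{(5)}(30) − f^{(5)}(8)] = 1/30240 × (7.26679e-07 − 1.39896e-06) = -2.22317e-11.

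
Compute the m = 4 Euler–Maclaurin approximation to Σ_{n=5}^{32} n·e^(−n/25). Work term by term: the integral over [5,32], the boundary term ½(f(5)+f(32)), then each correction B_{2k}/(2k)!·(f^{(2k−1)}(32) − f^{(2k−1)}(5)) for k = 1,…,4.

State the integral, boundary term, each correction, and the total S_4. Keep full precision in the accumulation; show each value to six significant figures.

S_4 ≈ 224.279

Integral: ∫_5^32 x·e^(−x/25) dx = 217.845.
Boundary: ½(f(5) + f(32)) = ½(4.09365 + 8.89719) = 6.49542.
Integral + boundary = 224.340.
Correction k=1: B_{2}/2! · (f^{(1)}(32) − f^{(1)}(5)) = 1/12 · (-0.0778504 − 0.654985) = -0.0610696.
After k=1: 224.279.
Correction k=2: B_{4}/4! · (f^{(3)}(32) − f^{(3)}(5)) = −1/720 · (0.000765159 − 0.00366791) = 4.03160e-06.
After k=2: 224.279.
Correction k=3: B_{6}/6! · (f^{(5)}(32) − f^{(5)}(5)) = 1/30240 · (2.64780e-06 − 1.00606e-05) = -2.45131e-10.
After k=3: 224.279.
Correction k=4: B_{8}/8! · (f^{(7)}(32) − f^{(7)}(5)) = −1/1209600 · (6.51417e-09 − 2.28039e-08) = 1.34671e-14.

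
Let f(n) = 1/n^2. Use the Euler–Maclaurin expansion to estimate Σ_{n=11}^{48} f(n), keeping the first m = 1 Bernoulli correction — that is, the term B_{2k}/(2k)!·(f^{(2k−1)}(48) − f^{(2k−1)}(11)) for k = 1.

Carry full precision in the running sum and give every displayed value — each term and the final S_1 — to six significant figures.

S_1 ≈ 0.0745487

∫_11^48 1/x^2 dx evaluates to 0.0700758.
½[f(11) + f(48)] = ½[0.00826446 + 0.000434028] = 0.00434925.
Integral + boundary = 0.0744250.
k=1: B_{2}/(2)! × [f^{(1)}(48) − f^{(1)}(11)] = 1/12 × (-1.80845e-05 − (-0.00150263)) = 0.000123712.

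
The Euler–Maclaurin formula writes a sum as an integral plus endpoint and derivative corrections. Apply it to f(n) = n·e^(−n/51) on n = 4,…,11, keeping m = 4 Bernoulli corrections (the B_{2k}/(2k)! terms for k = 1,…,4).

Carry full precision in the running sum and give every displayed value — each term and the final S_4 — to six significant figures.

The integral term ∫_4^11 x·e^(−x/51) dx = 44.8718.
½[f(4) + f(11)] = ½[3.69826 + 8.86587] = 6.28207.
So far: 51.1539.
Order-1 term: 1/12 · (0.632148 − 0.852051) = -0.0183253.
Running total after k=1: 51.1356.
Order-2 term: −1/720 · (0.000862793 − 0.00103852) = 2.44061e-07.
Running total after k=2: 51.1356.
Order-3 term: 1/30240 · (5.69990e-07 − 6.72606e-07) = -3.39336e-12.
Running total after k=3: 51.1356.
Order-4 term: −1/1209600 · (3.10752e-10 − 3.63681e-10) = 4.37581e-17.

S_4 ≈ 51.1356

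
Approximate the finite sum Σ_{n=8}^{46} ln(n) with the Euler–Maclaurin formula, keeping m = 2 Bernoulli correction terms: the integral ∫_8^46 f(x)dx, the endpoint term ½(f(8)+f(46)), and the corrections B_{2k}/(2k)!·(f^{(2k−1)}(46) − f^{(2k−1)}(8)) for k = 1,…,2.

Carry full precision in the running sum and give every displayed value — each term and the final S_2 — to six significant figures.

S_2 ≈ 124.427

∫_8^46 ln(x) dx evaluates to 121.482.
Boundary: ½(f(8) + f(46)) = ½(2.07944 + 3.82864) = 2.95404.
Running total after boundary: 124.436.
Correction k=1: B_{2}/2! · (f^{(1)}(46) − f^{(1)}(8)) = 1/12 · (0.0217391 − 0.125000) = -0.00860507.
After k=1: 124.427.
Correction k=2: B_{4}/4! · (f^{(3)}(46) − f^{(3)}(8)) = −1/720 · (2.05474e-05 − 0.00390625) = 5.39681e-06.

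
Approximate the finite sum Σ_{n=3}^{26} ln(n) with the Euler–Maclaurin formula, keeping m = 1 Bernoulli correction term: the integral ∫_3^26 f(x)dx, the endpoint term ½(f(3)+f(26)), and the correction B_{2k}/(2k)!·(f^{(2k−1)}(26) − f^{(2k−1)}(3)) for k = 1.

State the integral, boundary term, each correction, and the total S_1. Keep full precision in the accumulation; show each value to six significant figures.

S_1 ≈ 60.5685

The integral term ∫_3^26 ln(x) dx = 58.4147.
Endpoint term: (f(3) + f(26))/2 = (1.09861 + 3.25810)/2 = 2.17835.
Integral + boundary = 60.5930.
k=1: B_{2}/(2)! × [f^{(1)}(26) − f^{(1)}(3)] = 1/12 × (0.0384615 − 0.333333) = -0.0245726.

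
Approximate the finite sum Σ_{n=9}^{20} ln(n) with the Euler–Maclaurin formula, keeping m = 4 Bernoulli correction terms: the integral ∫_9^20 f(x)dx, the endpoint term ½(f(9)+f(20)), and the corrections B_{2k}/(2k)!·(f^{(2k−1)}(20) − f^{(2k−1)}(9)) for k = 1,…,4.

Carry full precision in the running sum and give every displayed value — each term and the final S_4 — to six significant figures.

The integral term ∫_9^20 ln(x) dx = 29.1396.
Boundary: ½(f(9) + f(20)) = ½(2.19722 + 2.99573) = 2.59648.
Running total after boundary: 31.7361.
Correction k=1: B_{2}/2! · (f^{(1)}(20) − f^{(1)}(9)) = 1/12 · (0.0500000 − 0.111111) = -0.00509259.
Running total after k=1: 31.7310.
Correction k=2: B_{4}/4! · (f^{(3)}(20) − f^{(3)}(9)) = −1/720 · (0.000250000 − 0.00274348) = 3.46317e-06.
Running total after k=2: 31.7310.
Correction k=3: B_{6}/6! · (f^{(5)}(20) − f^{(5)}(9)) = 1/30240 · (7.50000e-06 − 0.000406442) = -1.31925e-08.
Running total after k=3: 31.7310.
Correction k=4: B_{8}/8! · (f^{(7)}(20) − f^{(7)}(9)) = −1/1209600 · (5.62500e-07 − 0.000150534) = 1.23984e-10.

S_4 ≈ 31.7310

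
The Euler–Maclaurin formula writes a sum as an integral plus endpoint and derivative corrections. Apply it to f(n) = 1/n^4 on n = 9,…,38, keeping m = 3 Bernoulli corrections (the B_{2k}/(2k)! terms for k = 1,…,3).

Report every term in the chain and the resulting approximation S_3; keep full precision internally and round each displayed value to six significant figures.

S_3 ≈ 0.000533227

Integral: ∫_9^38 1/x^4 dx = 0.000451173.
Boundary: ½(f(9) + f(38)) = ½(0.000152416 + 4.79585e-07) = 7.64477e-05.
Integral + boundary = 0.000527620.
k=1: B_{2}/(2)! × [f^{(1)}(38) − f^{(1)}(9)] = 1/12 × (-5.04826e-08 − (-6.77404e-05)) = 5.64082e-06.
After k=1: 0.000533261.
k=2: B_{4}/(4)! × [f^{(3)}(38) − f^{(3)}(9)] = −1/720 × (-1.04881e-09 − (-2.50890e-05)) = -3.48444e-08.
After k=2: 0.000533226.
k=3: B_{6}/(6)! × [f^{(5)}(38) − f^{(5)}(9)] = 1/30240 × (-4.06740e-11 − (-1.73455e-05)) = 5.73593e-10.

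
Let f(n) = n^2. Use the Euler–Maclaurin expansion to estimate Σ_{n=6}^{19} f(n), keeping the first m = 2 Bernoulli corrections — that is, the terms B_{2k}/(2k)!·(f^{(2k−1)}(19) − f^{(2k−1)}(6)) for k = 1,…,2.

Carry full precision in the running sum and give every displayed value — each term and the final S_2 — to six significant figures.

S_2 ≈ 2415.00

The integral term ∫_6^19 x^2 dx = 2214.33.
½[f(6) + f(19)] = ½[36.0000 + 361.000] = 198.500.
So far: 2412.83.
Correction k=1: B_{2}/2! · (f^{(1)}(19) − f^{(1)}(6)) = 1/12 · (38.0000 − 12.0000) = 2.16667.
Partial sum through k=1: 2415.00.
Correction k=2: B_{4}/4! · (f^{(3)}(19) − f^{(3)}(6)) = −1/720 · (0.00000 − 0.00000) = 0.00000.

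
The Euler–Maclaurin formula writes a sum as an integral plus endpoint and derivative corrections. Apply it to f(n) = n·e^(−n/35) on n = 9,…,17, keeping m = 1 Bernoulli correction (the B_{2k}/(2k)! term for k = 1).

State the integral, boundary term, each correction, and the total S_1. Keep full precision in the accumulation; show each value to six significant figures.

∫_9^17 x·e^(−x/35) dx evaluates to 71.0481.
Endpoint term: (f(9) + f(17))/2 = (6.95932 + 10.4594)/2 = 8.70935.
So far: 79.7575.
k=1: B_{2}/(2)! × [f^{(1)}(17) − f^{(1)}(9)] = 1/12 × (0.316418 − 0.574420) = -0.0215002.

S_1 ≈ 79.7360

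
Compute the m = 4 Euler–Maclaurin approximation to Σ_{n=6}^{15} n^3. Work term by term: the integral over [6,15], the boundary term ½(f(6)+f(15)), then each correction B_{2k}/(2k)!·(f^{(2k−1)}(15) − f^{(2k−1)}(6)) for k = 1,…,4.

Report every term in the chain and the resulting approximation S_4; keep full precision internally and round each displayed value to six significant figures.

The integral term ∫_6^15 x^3 dx = 12332.2.
Endpoint term: (f(6) + f(15))/2 = (216.000 + 3375.00)/2 = 1795.50.
So far: 14127.8.
k=1: B_{2}/(2)! × [f^{(1)}(15) − f^{(1)}(6)] = 1/12 × (675.000 − 108.000) = 47.2500.
After k=1: 14175.0.
k=2: B_{4}/(4)! × [f^{(3)}(15) − f^{(3)}(6)] = −1/720 × (6.00000 − 6.00000) = 0.00000.
After k=2: 14175.0.
k=3: B_{6}/(6)! × [f^{(5)}(15) − f^{(5)}(6)] = 1/30240 × (0.00000 − 0.00000) = 0.00000.
After k=3: 14175.0.
k=4: B_{8}/(8)! × [f^{(7)}(15) − f^{(7)}(6)] = −1/1209600 × (0.00000 − 0.00000) = 0.00000.

S_4 ≈ 14175.0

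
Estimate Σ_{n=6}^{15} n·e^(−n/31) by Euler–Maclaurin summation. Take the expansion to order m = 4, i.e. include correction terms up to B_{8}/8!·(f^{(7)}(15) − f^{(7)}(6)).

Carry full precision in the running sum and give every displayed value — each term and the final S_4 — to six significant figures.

S_4 ≈ 73.2525

Integral: ∫_6^15 x·e^(−x/31) dx = 66.1863.
½[f(6) + f(15)] = ½[4.94418 + 9.24589] = 7.09504.
Running total after boundary: 73.2814.
Order-1 term: 1/12 · (0.318138 − 0.664540) = -0.0288668.
Running total after k=1: 73.2525.
Order-2 term: −1/720 · (0.00161386 − 0.00240645) = 1.10082e-06.
Running total after k=2: 73.2525.
Order-3 term: 1/30240 · (3.01423e-06 − 4.28865e-06) = -4.21434e-11.
Running total after k=3: 73.2525.
Order-4 term: −1/1209600 · (4.52561e-09 − 6.31966e-09) = 1.48318e-15.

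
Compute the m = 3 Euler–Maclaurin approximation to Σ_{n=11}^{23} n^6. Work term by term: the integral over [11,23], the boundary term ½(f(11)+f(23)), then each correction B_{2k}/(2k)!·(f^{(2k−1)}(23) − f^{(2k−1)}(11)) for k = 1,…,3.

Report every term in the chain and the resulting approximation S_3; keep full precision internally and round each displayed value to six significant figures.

S_3 ≈ 5.61659e+08

The integral term ∫_11^23 x^6 dx = 4.83620e+08.
Endpoint term: (f(11) + f(23))/2 = (1.77156e+06 + 1.48036e+08)/2 = 7.49037e+07.
Integral + boundary = 5.58523e+08.
Order-1 term: 1/12 · (3.86181e+07 − 966306) = 3.13765e+06.
After k=1: 5.61661e+08.
Order-2 term: −1/720 · (1.46004e+06 − 159720) = -1806.00.
After k=2: 5.61659e+08.
Order-3 term: 1/30240 · (16560.0 − 7920.00) = 0.285714.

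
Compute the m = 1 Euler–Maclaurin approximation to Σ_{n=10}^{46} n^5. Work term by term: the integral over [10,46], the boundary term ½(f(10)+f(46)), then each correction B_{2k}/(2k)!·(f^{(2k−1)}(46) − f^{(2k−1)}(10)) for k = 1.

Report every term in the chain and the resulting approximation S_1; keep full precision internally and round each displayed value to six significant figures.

The integral term ∫_10^46 x^5 dx = 1.57888e+09.
Boundary: ½(f(10) + f(46)) = ½(100000 + 2.05963e+08) = 1.03031e+08.
So far: 1.68191e+09.
k=1: B_{2}/(2)! × [f^{(1)}(46) − f^{(1)}(10)] = 1/12 × (2.23873e+07 − 50000.0) = 1.86144e+06.

S_1 ≈ 1.68378e+09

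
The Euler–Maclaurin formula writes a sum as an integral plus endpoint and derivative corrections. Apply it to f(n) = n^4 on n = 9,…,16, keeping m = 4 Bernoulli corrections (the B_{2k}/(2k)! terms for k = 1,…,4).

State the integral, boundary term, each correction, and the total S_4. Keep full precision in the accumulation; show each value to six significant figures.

S_4 ≈ 235076

∫_9^16 x^4 dx evaluates to 197905.
Boundary: ½(f(9) + f(16)) = ½(6561.00 + 65536.0) = 36048.5.
Integral + boundary = 233954.
k=1: B_{2}/(2)! × [f^{(1)}(16) − f^{(1)}(9)] = 1/12 × (16384.0 − 2916.00) = 1122.33.
After k=1: 235076.
k=2: B_{4}/(4)! × [f^{(3)}(16) − f^{(3)}(9)] = −1/720 × (384.000 − 216.000) = -0.233333.
After k=2: 235076.
k=3: B_{6}/(6)! × [f^{(5)}(16) − f^{(5)}(9)] = 1/30240 × (0.00000 − 0.00000) = 0.00000.
After k=3: 235076.
k=4: B_{8}/(8)! × [f^{(7)}(16) − f^{(7)}(9)] = −1/1209600 × (0.00000 − 0.00000) = 0.00000.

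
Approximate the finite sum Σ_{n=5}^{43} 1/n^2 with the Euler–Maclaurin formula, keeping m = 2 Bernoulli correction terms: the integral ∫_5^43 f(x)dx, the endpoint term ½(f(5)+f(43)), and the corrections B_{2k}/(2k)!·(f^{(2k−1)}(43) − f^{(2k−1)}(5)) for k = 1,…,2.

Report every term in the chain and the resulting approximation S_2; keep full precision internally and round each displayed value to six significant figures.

S_2 ≈ 0.198335

The integral term ∫_5^43 1/x^2 dx = 0.176744.
½[f(5) + f(43)] = ½[0.0400000 + 0.000540833] = 0.0202704.
So far: 0.197015.
Order-1 term: 1/12 · (-2.51550e-05 − (-0.0160000)) = 0.00133124.
Running total after k=1: 0.198346.
Order-2 term: −1/720 · (-1.63256e-07 − (-0.00768000)) = -1.06664e-05.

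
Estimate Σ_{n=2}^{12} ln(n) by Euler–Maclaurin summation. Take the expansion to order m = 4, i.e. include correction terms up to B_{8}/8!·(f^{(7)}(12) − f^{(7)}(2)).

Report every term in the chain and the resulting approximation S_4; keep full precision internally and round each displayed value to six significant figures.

S_4 ≈ 19.9872

The integral term ∫_2^12 ln(x) dx = 18.4326.
½[f(2) + f(12)] = ½[0.693147 + 2.48491] = 1.58903.
Integral + boundary = 20.0216.
Order-1 term: 1/12 · (0.0833333 − 0.500000) = -0.0347222.
After k=1: 19.9869.
Order-2 term: −1/720 · (0.00115741 − 0.250000) = 0.000345615.
After k=2: 19.9872.
Order-3 term: 1/30240 · (9.64506e-05 − 0.750000) = -2.47984e-05.
After k=3: 19.9872.
Order-4 term: −1/1209600 · (2.00939e-05 − 5.62500) = 4.65028e-06.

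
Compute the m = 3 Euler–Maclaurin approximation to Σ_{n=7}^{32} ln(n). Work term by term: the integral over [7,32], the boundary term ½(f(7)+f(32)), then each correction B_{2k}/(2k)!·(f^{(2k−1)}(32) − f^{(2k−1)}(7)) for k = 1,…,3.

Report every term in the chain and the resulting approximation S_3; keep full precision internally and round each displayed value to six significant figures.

S_3 ≈ 74.9787

The integral term ∫_7^32 ln(x) dx = 72.2822.
Endpoint term: (f(7) + f(32))/2 = (1.94591 + 3.46574)/2 = 2.70582.
Integral + boundary = 74.9880.
Correction k=1: B_{2}/2! · (f^{(1)}(32) − f^{(1)}(7)) = 1/12 · (0.0312500 − 0.142857) = -0.00930060.
After k=1: 74.9787.
Correction k=2: B_{4}/4! · (f^{(3)}(32) − f^{(3)}(7)) = −1/720 · (6.10352e-05 − 0.00583090) = 8.01371e-06.
After k=2: 74.9787.
Correction k=3: B_{6}/6! · (f^{(5)}(32) − f^{(5)}(7)) = 1/30240 · (7.15256e-07 − 0.00142798) = -4.71978e-08.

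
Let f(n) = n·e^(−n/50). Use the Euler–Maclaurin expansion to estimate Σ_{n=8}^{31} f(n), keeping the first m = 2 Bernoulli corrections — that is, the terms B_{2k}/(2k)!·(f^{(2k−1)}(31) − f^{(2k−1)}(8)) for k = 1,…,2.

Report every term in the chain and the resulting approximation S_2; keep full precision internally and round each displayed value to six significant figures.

S_2 ≈ 304.246

∫_8^31 x·e^(−x/50) dx evaluates to 292.542.
Endpoint term: (f(8) + f(31))/2 = (6.81715 + 16.6763)/2 = 11.7467.
So far: 304.289.
Order-1 term: 1/12 · (0.204419 − 0.715801) = -0.0426152.
Running total after k=1: 304.246.
Order-2 term: −1/720 · (0.000512123 − 0.000968035) = 6.33211e-07.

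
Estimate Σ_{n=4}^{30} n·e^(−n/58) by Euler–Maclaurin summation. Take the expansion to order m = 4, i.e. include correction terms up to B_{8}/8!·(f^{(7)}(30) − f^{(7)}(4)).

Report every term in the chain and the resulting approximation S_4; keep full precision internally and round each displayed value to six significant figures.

S_4 ≈ 324.304

Integral: ∫_4^30 x·e^(−x/58) dx = 313.543.
½[f(4) + f(30)] = ½[3.73344 + 17.8849] = 10.8092.
Integral + boundary = 324.352.
Order-1 term: 1/12 · (0.287803 − 0.868989) = -0.0484322.
After k=1: 324.304.
Order-2 term: −1/720 · (0.000439991 − 0.000813230) = 5.18389e-07.
After k=2: 324.304.
Order-3 term: 1/30240 · (2.36156e-07 − 4.06701e-07) = -5.63971e-12.
After k=3: 324.304.
Order-4 term: −1/1209600 · (1.01521e-10 − 1.69933e-10) = 5.65577e-17.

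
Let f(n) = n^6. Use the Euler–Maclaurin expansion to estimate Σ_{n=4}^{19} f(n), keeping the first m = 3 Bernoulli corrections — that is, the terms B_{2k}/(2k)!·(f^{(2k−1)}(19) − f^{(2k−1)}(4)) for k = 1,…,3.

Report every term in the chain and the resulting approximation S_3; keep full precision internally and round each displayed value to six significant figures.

S_3 ≈ 1.52455e+08

∫_4^19 x^6 dx evaluates to 1.27694e+08.
Endpoint term: (f(4) + f(19))/2 = (4096.00 + 4.70459e+07)/2 = 2.35250e+07.
Integral + boundary = 1.51219e+08.
Correction k=1: B_{2}/2! · (f^{(1)}(19) − f^{(1)}(4)) = 1/12 · (1.48566e+07 − 6144.00) = 1.23754e+06.
After k=1: 1.52456e+08.
Correction k=2: B_{4}/4! · (f^{(3)}(19) − f^{(3)}(4)) = −1/720 · (823080 − 7680.00) = -1132.50.
After k=2: 1.52455e+08.
Correction k=3: B_{6}/6! · (f^{(5)}(19) − f^{(5)}(4)) = 1/30240 · (13680.0 − 2880.00) = 0.357143.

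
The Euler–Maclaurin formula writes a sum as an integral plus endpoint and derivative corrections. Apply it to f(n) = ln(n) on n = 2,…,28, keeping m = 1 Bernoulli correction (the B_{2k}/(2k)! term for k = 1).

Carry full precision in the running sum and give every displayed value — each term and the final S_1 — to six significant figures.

S_1 ≈ 67.8894

Integral: ∫_2^28 ln(x) dx = 65.9154.
½[f(2) + f(28)] = ½[0.693147 + 3.33220] = 2.01268.
Integral + boundary = 67.9281.
Correction k=1: B_{2}/2! · (f^{(1)}(28) − f^{(1)}(2)) = 1/12 · (0.0357143 − 0.500000) = -0.0386905.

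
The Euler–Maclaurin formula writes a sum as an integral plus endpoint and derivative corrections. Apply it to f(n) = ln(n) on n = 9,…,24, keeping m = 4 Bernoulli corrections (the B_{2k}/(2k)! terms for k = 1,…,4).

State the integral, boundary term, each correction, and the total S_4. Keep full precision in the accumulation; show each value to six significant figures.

Integral: ∫_9^24 ln(x) dx = 41.4983.
Boundary: ½(f(9) + f(24)) = ½(2.19722 + 3.17805) = 2.68764.
Running total after boundary: 44.1859.
Correction k=1: B_{2}/2! · (f^{(1)}(24) − f^{(1)}(9)) = 1/12 · (0.0416667 − 0.111111) = -0.00578704.
After k=1: 44.1801.
Correction k=2: B_{4}/4! · (f^{(3)}(24) − f^{(3)}(9)) = −1/720 · (0.000144676 − 0.00274348) = 3.60946e-06.
After k=2: 44.1801.
Correction k=3: B_{6}/6! · (f^{(5)}(24) − f^{(5)}(9)) = 1/30240 · (3.01408e-06 − 0.000406442) = -1.33409e-08.
After k=3: 44.1801.
Correction k=4: B_{8}/8! · (f^{(7)}(24) − f^{(7)}(9)) = −1/1209600 · (1.56983e-07 − 0.000150534) = 1.24320e-10.

S_4 ≈ 44.1801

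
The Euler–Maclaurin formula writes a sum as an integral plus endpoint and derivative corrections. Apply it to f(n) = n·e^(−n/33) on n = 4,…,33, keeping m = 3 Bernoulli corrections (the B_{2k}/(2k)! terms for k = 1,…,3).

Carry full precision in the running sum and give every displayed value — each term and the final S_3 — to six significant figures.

S_3 ≈ 288.153

∫_4^33 x·e^(−x/33) dx evaluates to 280.377.
Endpoint term: (f(4) + f(33))/2 = (3.54338 + 12.1400)/2 = 7.84170.
So far: 288.218.
k=1: B_{2}/(2)! × [f^{(1)}(33) − f^{(1)}(4)] = 1/12 × (0.00000 − 0.778471) = -0.0648726.
Running total after k=1: 288.153.
k=2: B_{4}/(4)! × [f^{(3)}(33) − f^{(3)}(4)] = −1/720 × (0.000675628 − 0.00234175) = 2.31405e-06.
Running total after k=2: 288.153.
k=3: B_{6}/(6)! × [f^{(5)}(33) − f^{(5)}(4)] = 1/30240 × (1.24082e-06 − 3.64430e-06) = -7.94802e-11.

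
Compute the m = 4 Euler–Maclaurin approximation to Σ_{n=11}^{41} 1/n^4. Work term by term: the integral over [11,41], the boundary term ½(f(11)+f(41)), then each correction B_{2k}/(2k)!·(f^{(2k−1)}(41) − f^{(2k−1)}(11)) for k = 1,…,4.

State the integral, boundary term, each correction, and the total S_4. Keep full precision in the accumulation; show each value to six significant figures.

S_4 ≈ 0.000281988

∫_11^41 1/x^4 dx evaluates to 0.000245602.
Boundary: ½(f(11) + f(41)) = ½(6.83013e-05 + 3.53887e-07) = 3.43276e-05.
So far: 0.000279929.
Order-1 term: 1/12 · (-3.45256e-08 − (-2.48369e-05)) = 2.06686e-06.
Partial sum through k=1: 0.000281996.
Order-2 term: −1/720 · (-6.16161e-10 − (-6.15790e-06)) = -8.55178e-09.
Partial sum through k=2: 0.000281988.
Order-3 term: 1/30240 · (-2.05265e-11 − (-2.84994e-06)) = 9.42432e-11.
Partial sum through k=3: 0.000281988.
Order-4 term: −1/1209600 · (-1.09898e-12 − (-2.11979e-06)) = -1.75247e-12.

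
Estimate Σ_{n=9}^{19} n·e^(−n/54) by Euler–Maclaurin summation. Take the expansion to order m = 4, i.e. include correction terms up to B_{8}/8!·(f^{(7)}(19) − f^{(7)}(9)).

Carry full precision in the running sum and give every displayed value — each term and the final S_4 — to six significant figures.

Integral: ∫_9^19 x·e^(−x/54) dx = 106.990.
Endpoint term: (f(9) + f(19))/2 = (7.61834 + 13.3643)/2 = 10.4913.
Integral + boundary = 117.481.
Order-1 term: 1/12 · (0.455897 − 0.705401) = -0.0207920.
After k=1: 117.460.
Order-2 term: −1/720 · (0.000638774 − 0.000822485) = 2.55153e-07.
After k=2: 117.460.
Order-3 term: 1/30240 · (3.84501e-07 − 4.81160e-07) = -3.19638e-12.
After k=3: 117.460.
Order-4 term: −1/1209600 · (1.88595e-10 − 2.33285e-10) = 3.69462e-17.

S_4 ≈ 117.460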